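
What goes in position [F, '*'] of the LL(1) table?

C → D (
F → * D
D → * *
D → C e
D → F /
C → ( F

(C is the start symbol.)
To find M[F, '*'], we find productions for F where '*' is in the predict set (PREDICT(N → α) = (FIRST(α) \ {ε}) ∪ (FOLLOW(N) if α ⇒* ε)).

F → * D: PREDICT = { '*' }
  '*' is in predict set, so this production goes in M[F, '*']

M[F, '*'] = F → * D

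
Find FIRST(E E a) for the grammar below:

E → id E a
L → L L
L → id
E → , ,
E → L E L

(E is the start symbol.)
{ ',', 'id' }

FIRST sets of the non-terminals involved (from the grammar, by fixed-point iteration):
  FIRST(E) = { ',', 'id' }

To compute FIRST(E E a), process the symbols left to right:
Symbol E is a non-terminal. Add FIRST(E) \ {ε} = { ',', 'id' }
E is not nullable (ε ∉ FIRST(E)), so stop here.
FIRST(E E a) = { ',', 'id' }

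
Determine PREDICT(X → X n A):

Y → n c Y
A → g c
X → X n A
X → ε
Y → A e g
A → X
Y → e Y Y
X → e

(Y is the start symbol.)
PREDICT(X → X n A) = (FIRST(RHS) \ {ε}) ∪ (FOLLOW(X) if ε ∈ FIRST(RHS), i.e. RHS ⇒* ε)
FIRST(X) = { 'e', 'n', ε }
FIRST(X n A) = { 'e', 'n' }
ε ∉ FIRST(X n A), so FOLLOW(X) is not added.
PREDICT(X → X n A) = { 'e', 'n' }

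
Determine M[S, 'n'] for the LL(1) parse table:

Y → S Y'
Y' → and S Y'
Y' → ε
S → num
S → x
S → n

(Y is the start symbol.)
S → n

To find M[S, 'n'], we find productions for S where 'n' is in the predict set (PREDICT(N → α) = (FIRST(α) \ {ε}) ∪ (FOLLOW(N) if α ⇒* ε)).

S → num: PREDICT = { 'num' }
S → x: PREDICT = { 'x' }
S → n: PREDICT = { 'n' }
  'n' is in predict set, so this production goes in M[S, 'n']

M[S, 'n'] = S → n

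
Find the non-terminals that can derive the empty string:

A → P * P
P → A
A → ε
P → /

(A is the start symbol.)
A non-terminal is nullable if it can derive ε (the empty string): either it has an ε-production, or it has a production whose right-hand side consists entirely of nullable non-terminals.

ε-productions: A → ε
So A is immediately nullable.
P → A: every symbol on the right is nullable, so P is nullable too.
Every non-terminal is now nullable.
Nullable = { 'A', 'P' }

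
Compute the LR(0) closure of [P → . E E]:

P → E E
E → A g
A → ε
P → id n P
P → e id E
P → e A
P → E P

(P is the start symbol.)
To compute CLOSURE, for each item [A → α.Bβ] where B is a non-terminal, add [B → .γ] for all productions B → γ; repeat for the newly added items until nothing changes.

Start with: [P → . E E]
  [P → . E E] has the dot before E: add [E → . A g]
  [E → . A g] has the dot before A: add [A → .]
No further items can be added.

CLOSURE = { [A → .], [E → . A g], [P → . E E] }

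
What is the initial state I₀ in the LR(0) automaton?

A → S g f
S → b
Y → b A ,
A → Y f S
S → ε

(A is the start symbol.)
First, augment the grammar with A' → A
I₀ = CLOSURE({ [A' → . A] }):
  [A' → . A] has the dot before A: add [A → . S g f], [A → . Y f S]
  [A → . S g f] has the dot before S: add [S → . b], [S → .]
  [A → . Y f S] has the dot before Y: add [Y → . b A ,]
No further items can be added.

I₀ = { [A → . S g f], [A → . Y f S], [A' → . A], [S → . b], [S → .], [Y → . b A ,] }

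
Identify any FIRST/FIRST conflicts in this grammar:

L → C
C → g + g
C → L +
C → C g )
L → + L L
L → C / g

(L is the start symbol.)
Yes. L → C / L → '+' L L on { '+' }; L → C / L → C '/' g on { '+', 'g' }; L → '+' L L / L → C '/' g on { '+' }; C → g '+' g / C → L '+' on { 'g' }; C → g '+' g / C → C g ')' on { 'g' }; C → L '+' / C → C g ')' on { '+', 'g' }

FIRST sets of the non-terminals at (or reachable through a nullable prefix from) the front of some alternative:
  FIRST(C) = { '+', 'g' }
  FIRST(L) = { '+', 'g' }

Productions for L:
  L → C: FIRST = { '+', 'g' }
  L → + L L: FIRST = { '+' }
  L → C / g: FIRST = { '+', 'g' }
Productions for C:
  C → g + g: FIRST = { 'g' }
  C → L +: FIRST = { '+', 'g' }
  C → C g ): FIRST = { '+', 'g' }

Conflict for L: L → C and L → + L L
  Overlap: { '+' }
Conflict for L: L → C and L → C / g
  Overlap: { '+', 'g' }
Conflict for L: L → + L L and L → C / g
  Overlap: { '+' }
Conflict for C: C → g + g and C → L +
  Overlap: { 'g' }
Conflict for C: C → g + g and C → C g )
  Overlap: { 'g' }
Conflict for C: C → L + and C → C g )
  Overlap: { '+', 'g' }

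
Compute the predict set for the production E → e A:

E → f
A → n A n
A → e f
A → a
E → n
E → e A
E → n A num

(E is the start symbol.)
PREDICT(E → e A) = (FIRST(RHS) \ {ε}) ∪ (FOLLOW(E) if ε ∈ FIRST(RHS), i.e. RHS ⇒* ε)
FIRST(e A) = { 'e' }
ε ∉ FIRST(e A), so FOLLOW(E) is not added.
PREDICT(E → e A) = { 'e' }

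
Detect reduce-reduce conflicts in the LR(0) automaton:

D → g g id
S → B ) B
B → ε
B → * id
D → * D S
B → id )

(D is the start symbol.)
A reduce-reduce conflict occurs when an LR(0) state has two complete items [A → α .] and [B → β .] — both call for a reduction, and with no lookahead the parser cannot choose between them.

Augment with D' → D and build the canonical LR(0) collection (I0 = CLOSURE({[D' → . D]}), then GOTO on every symbol after a dot until no new states appear). It has 15 states:
  I0: { [D → . * D S], [D → . g g id], [D' → . D] }  — shift
  I1: { [D → * . D S], [D → . * D S], [D → . g g id] }  — shift
  I2: { [D' → D .] }  — accept
  I3: { [D → g . g id] }  — shift
  I4: { [D → g g . id] }  — shift
  I5: { [D → g g id .] }  — reduce
  I6: { [B → . * id], [B → . id )], [B → .], [D → * D . S], [S → . B ) B] }  — shift, reduce
  I7: { [B → * . id] }  — shift
  I8: { [S → B . ) B] }  — shift
  I9: { [D → * D S .] }  — reduce
  I10: { [B → id . )] }  — shift
  I11: { [B → id ) .] }  — reduce
  I12: { [B → . * id], [B → . id )], [B → .], [S → B ) . B] }  — shift, reduce
  I13: { [S → B ) B .] }  — reduce
  I14: { [B → * id .] }  — reduce

No state contains more than one complete item.

Answer: No reduce-reduce conflicts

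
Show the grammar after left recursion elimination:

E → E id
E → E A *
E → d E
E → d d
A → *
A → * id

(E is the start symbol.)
E → d E E'
E → d d E'
E' → id E'
E' → A * E'
E' → ε
A → *
A → * id

E is directly left-recursive. The standard transformation for
  A → A α₁ | ... | A α_m | β₁ | ... | β_n
is
  A  → β₁ A' | ... | β_n A'
  A' → α₁ A' | ... | α_m A' | ε

E → d E becomes E → d E E'
E → d d becomes E → d d E'
E → E id becomes E' → id E'
E → E A * becomes E' → A * E'
Add E' → ε

Productions for other non-terminals are unchanged:
  A → *
  A → * id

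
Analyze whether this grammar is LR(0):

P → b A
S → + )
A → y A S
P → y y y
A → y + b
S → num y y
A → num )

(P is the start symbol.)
A grammar is LR(0) if no state in the canonical LR(0) collection has:
  - both a shift item (dot before a terminal) and a complete item (shift-reduce conflict), or
  - two or more complete items (reduce-reduce conflict; the accept item [P' → P .] counts as a complete item here).

Augment with P' → P and build the canonical LR(0) collection (I0 = CLOSURE({[P' → . P]}), then GOTO on every symbol after a dot until no new states appear). It has 19 states:
  I0: { [P → . b A], [P → . y y y], [P' → . P] }  — shift
  I1: { [P' → P .] }  — accept
  I2: { [A → . num )], [A → . y + b], [A → . y A S], [P → b . A] }  — shift
  I3: { [P → y . y y] }  — shift
  I4: { [P → y y . y] }  — shift
  I5: { [P → y y y .] }  — reduce
  I6: { [P → b A .] }  — reduce
  I7: { [A → num . )] }  — shift
  I8: { [A → . num )], [A → . y + b], [A → . y A S], [A → y . + b], [A → y . A S] }  — shift
  I9: { [A → y + . b] }  — shift
  I10: { [A → y A . S], [S → . + )], [S → . num y y] }  — shift
  I11: { [S → + . )] }  — shift
  I12: { [A → y A S .] }  — reduce
  I13: { [S → num . y y] }  — shift
  I14: { [S → num y . y] }  — shift
  I15: { [S → num y y .] }  — reduce
  I16: { [S → + ) .] }  — reduce
  I17: { [A → y + b .] }  — reduce
  I18: { [A → num ) .] }  — reduce

Every state is either a pure shift/goto state or contains exactly one complete item and nothing to shift — no conflicts. The grammar is LR(0).

Answer: Yes, the grammar is LR(0)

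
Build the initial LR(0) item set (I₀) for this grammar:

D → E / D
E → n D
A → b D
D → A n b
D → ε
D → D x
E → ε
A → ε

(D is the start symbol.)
First, augment the grammar with D' → D
I₀ = CLOSURE({ [D' → . D] }):
  [D' → . D] has the dot before D: add [D → . E / D], [D → . A n b], [D → .], [D → . D x]
  [D → . E / D] has the dot before E: add [E → . n D], [E → .]
  [D → . A n b] has the dot before A: add [A → . b D], [A → .]
No further items can be added.

I₀ = { [A → . b D], [A → .], [D → . A n b], [D → . D x], [D → . E / D], [D → .], [D' → . D], [E → . n D], [E → .] }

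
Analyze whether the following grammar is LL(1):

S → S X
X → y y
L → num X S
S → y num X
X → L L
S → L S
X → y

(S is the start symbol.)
A grammar is LL(1) if for each non-terminal N with multiple productions, the predict sets of those productions are pairwise disjoint, where PREDICT(N → α) = (FIRST(α) \ {ε}) ∪ (FOLLOW(N) if α ⇒* ε).

Relevant sets:
  FIRST(S) = { 'num', 'y' }
  FIRST(L) = { 'num' }

For S:
  PREDICT(S → S X) = { 'num', 'y' }
  PREDICT(S → y num X) = { 'y' }
  PREDICT(S → L S) = { 'num' }
For X:
  PREDICT(X → y y) = { 'y' }
  PREDICT(X → L L) = { 'num' }
  PREDICT(X → y) = { 'y' }
L has a single production, so nothing to check there.

Conflict found: Predict set conflict for S: { 'y' }
The grammar is NOT LL(1).

Answer: No. Predict set conflict for S: { 'y' }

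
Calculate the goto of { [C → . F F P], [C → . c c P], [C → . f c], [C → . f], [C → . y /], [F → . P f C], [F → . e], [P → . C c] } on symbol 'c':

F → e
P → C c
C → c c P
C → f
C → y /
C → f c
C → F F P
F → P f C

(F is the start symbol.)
{ [C → c . c P] }

GOTO(I, 'c') = CLOSURE({ [A → αX.β] : [A → α.Xβ] ∈ I, X = 'c' })

Items with dot before 'c', with the dot advanced:
  [C → . c c P] → [C → c . c P]
Closure adds nothing (no advanced item has the dot before a non-terminal).

GOTO = { [C → c . c P] }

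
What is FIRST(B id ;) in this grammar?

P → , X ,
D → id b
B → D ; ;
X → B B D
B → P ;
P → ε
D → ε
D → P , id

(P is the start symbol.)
{ ',', ';', 'id' }

FIRST sets of the non-terminals involved (from the grammar, by fixed-point iteration):
  FIRST(B) = { ',', ';', 'id' }

To compute FIRST(B id ;), process the symbols left to right:
Symbol B is a non-terminal. Add FIRST(B) \ {ε} = { ',', ';', 'id' }
B is not nullable (ε ∉ FIRST(B)), so stop here.
FIRST(B id ;) = { ',', ';', 'id' }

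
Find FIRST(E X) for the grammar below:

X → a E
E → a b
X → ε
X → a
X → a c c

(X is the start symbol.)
{ 'a' }

FIRST sets of the non-terminals involved (from the grammar, by fixed-point iteration):
  FIRST(E) = { 'a' }

To compute FIRST(E X), process the symbols left to right:
Symbol E is a non-terminal. Add FIRST(E) \ {ε} = { 'a' }
E is not nullable (ε ∉ FIRST(E)), so stop here.
FIRST(E X) = { 'a' }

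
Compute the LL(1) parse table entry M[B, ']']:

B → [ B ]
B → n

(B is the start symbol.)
To find M[B, ']'], we find productions for B where ']' is in the predict set (PREDICT(N → α) = (FIRST(α) \ {ε}) ∪ (FOLLOW(N) if α ⇒* ε)).

B → [ B ]: PREDICT = { '[' }
B → n: PREDICT = { 'n' }

M[B, ']'] is empty (no production applies)

Answer: Empty (error entry)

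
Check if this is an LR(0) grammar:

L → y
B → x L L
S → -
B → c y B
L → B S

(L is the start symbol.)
Yes, the grammar is LR(0)

A grammar is LR(0) if no state in the canonical LR(0) collection has:
  - both a shift item (dot before a terminal) and a complete item (shift-reduce conflict), or
  - two or more complete items (reduce-reduce conflict; the accept item [L' → L .] counts as a complete item here).

Augment with L' → L and build the canonical LR(0) collection (I0 = CLOSURE({[L' → . L]}), then GOTO on every symbol after a dot until no new states appear). It has 12 states:
  I0: { [B → . c y B], [B → . x L L], [L → . B S], [L → . y], [L' → . L] }  — shift
  I1: { [L → B . S], [S → . -] }  — shift
  I2: { [L' → L .] }  — accept
  I3: { [B → c . y B] }  — shift
  I4: { [B → . c y B], [B → . x L L], [B → x . L L], [L → . B S], [L → . y] }  — shift
  I5: { [L → y .] }  — reduce
  I6: { [B → . c y B], [B → . x L L], [B → x L . L], [L → . B S], [L → . y] }  — shift
  I7: { [B → x L L .] }  — reduce
  I8: { [B → . c y B], [B → . x L L], [B → c y . B] }  — shift
  I9: { [B → c y B .] }  — reduce
  I10: { [S → - .] }  — reduce
  I11: { [L → B S .] }  — reduce

Every state is either a pure shift/goto state or contains exactly one complete item and nothing to shift — no conflicts. The grammar is LR(0).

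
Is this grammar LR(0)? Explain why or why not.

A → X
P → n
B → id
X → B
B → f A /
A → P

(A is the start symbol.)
A grammar is LR(0) if no state in the canonical LR(0) collection has:
  - both a shift item (dot before a terminal) and a complete item (shift-reduce conflict), or
  - two or more complete items (reduce-reduce conflict; the accept item [A' → A .] counts as a complete item here).

Augment with A' → A and build the canonical LR(0) collection (I0 = CLOSURE({[A' → . A]}), then GOTO on every symbol after a dot until no new states appear). It has 10 states:
  I0: { [A → . P], [A → . X], [A' → . A], [B → . f A /], [B → . id], [P → . n], [X → . B] }  — shift
  I1: { [A' → A .] }  — accept
  I2: { [X → B .] }  — reduce
  I3: { [A → P .] }  — reduce
  I4: { [A → X .] }  — reduce
  I5: { [A → . P], [A → . X], [B → . f A /], [B → . id], [B → f . A /], [P → . n], [X → . B] }  — shift
  I6: { [B → id .] }  — reduce
  I7: { [P → n .] }  — reduce
  I8: { [B → f A . /] }  — shift
  I9: { [B → f A / .] }  — reduce

Every state is either a pure shift/goto state or contains exactly one complete item and nothing to shift — no conflicts. The grammar is LR(0).

Answer: Yes, the grammar is LR(0)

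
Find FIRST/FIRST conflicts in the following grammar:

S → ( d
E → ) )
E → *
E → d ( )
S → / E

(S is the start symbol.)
Productions for S:
  S → ( d: FIRST = { '(' }
  S → / E: FIRST = { '/' }
Productions for E:
  E → ) ): FIRST = { ')' }
  E → *: FIRST = { '*' }
  E → d ( ): FIRST = { 'd' }

All alternatives of each non-terminal have pairwise disjoint FIRST sets.

Answer: No FIRST/FIRST conflicts.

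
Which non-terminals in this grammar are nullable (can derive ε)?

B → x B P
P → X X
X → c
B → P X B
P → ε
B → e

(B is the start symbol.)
{ 'P' }

A non-terminal is nullable if it can derive ε (the empty string): either it has an ε-production, or it has a production whose right-hand side consists entirely of nullable non-terminals.

ε-productions: P → ε
So P is immediately nullable.
No further non-terminal can be added: every production for the remaining non-terminals contains a terminal or a non-nullable non-terminal.
Nullable = { 'P' }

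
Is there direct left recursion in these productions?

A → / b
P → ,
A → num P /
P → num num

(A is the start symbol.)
No direct left recursion

Direct left recursion occurs when N → N α for some non-terminal N (the right-hand side begins with the left-hand side itself).

A → / b: starts with '/'
P → ,: starts with ','
A → num P /: starts with num
P → num num: starts with num

No direct left recursion found.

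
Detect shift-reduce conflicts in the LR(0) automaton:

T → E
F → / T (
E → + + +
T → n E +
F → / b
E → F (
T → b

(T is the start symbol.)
No shift-reduce conflicts

A shift-reduce conflict occurs when an LR(0) state has both:
  - a complete (reduce) item [A → α .] (dot at the end), and
  - a shift item [B → β . c γ] (dot before a terminal).

Augment with T' → T and build the canonical LR(0) collection (I0 = CLOSURE({[T' → . T]}), then GOTO on every symbol after a dot until no new states appear). It has 16 states:
  I0: { [E → . + + +], [E → . F (], [F → . / T (], [F → . / b], [T → . E], [T → . b], [T → . n E +], [T' → . T] }  — shift
  I1: { [E → + . + +] }  — shift
  I2: { [E → . + + +], [E → . F (], [F → . / T (], [F → . / b], [F → / . T (], [F → / . b], [T → . E], [T → . b], [T → . n E +] }  — shift
  I3: { [T → E .] }  — reduce
  I4: { [E → F . (] }  — shift
  I5: { [T' → T .] }  — accept
  I6: { [T → b .] }  — reduce
  I7: { [E → . + + +], [E → . F (], [F → . / T (], [F → . / b], [T → n . E +] }  — shift
  I8: { [T → n E . +] }  — shift
  I9: { [T → n E + .] }  — reduce
  I10: { [E → F ( .] }  — reduce
  I11: { [F → / T . (] }  — shift
  I12: { [F → / b .], [T → b .] }  — 2 reduces
  I13: { [F → / T ( .] }  — reduce
  I14: { [E → + + . +] }  — shift
  I15: { [E → + + + .] }  — reduce

No state contains both a complete item and a shift item.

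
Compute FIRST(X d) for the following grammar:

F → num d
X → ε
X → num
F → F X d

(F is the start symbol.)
{ 'd', 'num' }

FIRST sets of the non-terminals involved (from the grammar, by fixed-point iteration):
  FIRST(X) = { 'num', ε }

To compute FIRST(X d), process the symbols left to right:
Symbol X is a non-terminal. Add FIRST(X) \ {ε} = { 'num' }
X is nullable (ε ∈ FIRST(X)), continue to the next symbol.
Symbol d is a terminal. Add 'd' and stop.
FIRST(X d) = { 'd', 'num' }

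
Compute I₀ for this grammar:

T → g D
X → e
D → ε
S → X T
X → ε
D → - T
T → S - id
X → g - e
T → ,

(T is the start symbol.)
First, augment the grammar with T' → T
I₀ = CLOSURE({ [T' → . T] }):
  [T' → . T] has the dot before T: add [T → . g D], [T → . S - id], [T → . ,]
  [T → . S - id] has the dot before S: add [S → . X T]
  [S → . X T] has the dot before X: add [X → . e], [X → .], [X → . g - e]
No further items can be added.

I₀ = { [S → . X T], [T → . ,], [T → . S - id], [T → . g D], [T' → . T], [X → . e], [X → . g - e], [X → .] }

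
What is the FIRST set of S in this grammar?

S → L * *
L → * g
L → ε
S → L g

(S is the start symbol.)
To compute FIRST(S), examine every production with S on the left-hand side, reading each right-hand side left to right until a non-nullable symbol is reached.

FIRST sets of the other non-terminals involved (by the same procedure, iterated to a fixed point):
  FIRST(L) = { '*', ε }

From S → L * *:
  - L is a non-terminal: add FIRST(L) \ {ε} = { '*' }
    L is nullable, so continue to the next symbol
  - '*' is a terminal: add '*' and stop
From S → L g:
  - L is a non-terminal: add FIRST(L) \ {ε} = { '*' }
    L is nullable, so continue to the next symbol
  - g is a terminal: add 'g' and stop

Collecting: FIRST(S) = { '*', 'g' }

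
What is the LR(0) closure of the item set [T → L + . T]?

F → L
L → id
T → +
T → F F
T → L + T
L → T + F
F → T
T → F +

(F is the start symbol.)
{ [F → . L], [F → . T], [L → . T + F], [L → . id], [T → . +], [T → . F +], [T → . F F], [T → . L + T], [T → L + . T] }

To compute CLOSURE, for each item [A → α.Bβ] where B is a non-terminal, add [B → .γ] for all productions B → γ; repeat for the newly added items until nothing changes.

Start with: [T → L + . T]
  [T → L + . T] has the dot before T: add [T → . +], [T → . F F], [T → . L + T], [T → . F +]
  [T → . F F] has the dot before F: add [F → . L], [F → . T]
  [T → . L + T] has the dot before L: add [L → . id], [L → . T + F]
No further items can be added.

CLOSURE = { [F → . L], [F → . T], [L → . T + F], [L → . id], [T → . +], [T → . F +], [T → . F F], [T → . L + T], [T → L + . T] }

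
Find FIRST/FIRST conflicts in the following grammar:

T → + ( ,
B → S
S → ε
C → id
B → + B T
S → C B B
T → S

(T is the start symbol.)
FIRST sets of the non-terminals at (or reachable through a nullable prefix from) the front of some alternative:
  FIRST(S) = { 'id', ε }
  FIRST(C) = { 'id' }

Productions for T:
  T → + ( ,: FIRST = { '+' }
  T → S: FIRST = { 'id', ε }
Productions for B:
  B → S: FIRST = { 'id', ε }
  B → + B T: FIRST = { '+' }
Productions for S:
  S → ε: FIRST = { ε }
  S → C B B: FIRST = { 'id' }
C has only one production, so no FIRST/FIRST conflict is possible there.

All alternatives of each non-terminal have pairwise disjoint FIRST sets.

Answer: No FIRST/FIRST conflicts.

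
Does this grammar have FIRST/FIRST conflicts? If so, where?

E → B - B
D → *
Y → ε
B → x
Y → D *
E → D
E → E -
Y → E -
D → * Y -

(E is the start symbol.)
A FIRST/FIRST conflict occurs when two productions N → α and N → β for the same non-terminal have FIRST(α) ∩ FIRST(β) ≠ ∅ (with ε ∈ FIRST of a nullable right-hand side, so two nullable alternatives also conflict).

FIRST sets of the non-terminals at (or reachable through a nullable prefix from) the front of some alternative:
  FIRST(B) = { 'x' }
  FIRST(D) = { '*' }
  FIRST(E) = { '*', 'x' }

Productions for E:
  E → B - B: FIRST = { 'x' }
  E → D: FIRST = { '*' }
  E → E -: FIRST = { '*', 'x' }
Productions for D:
  D → *: FIRST = { '*' }
  D → * Y -: FIRST = { '*' }
Productions for Y:
  Y → ε: FIRST = { ε }
  Y → D *: FIRST = { '*' }
  Y → E -: FIRST = { '*', 'x' }
B has only one production, so no FIRST/FIRST conflict is possible there.

Conflict for E: E → B - B and E → E -
  Overlap: { 'x' }
Conflict for E: E → D and E → E -
  Overlap: { '*' }
Conflict for D: D → * and D → * Y -
  Overlap: { '*' }
Conflict for Y: Y → D * and Y → E -
  Overlap: { '*' }

Answer: Yes. E → B '-' B / E → E '-' on { 'x' }; E → D / E → E '-' on { '*' }; D → '*' / D → '*' Y '-' on { '*' }; Y → D '*' / Y → E '-' on { '*' }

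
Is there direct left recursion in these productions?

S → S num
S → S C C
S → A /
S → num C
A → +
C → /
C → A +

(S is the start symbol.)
S → S num: LEFT RECURSIVE (starts with S)
S → S C C: LEFT RECURSIVE (starts with S)
S → A /: starts with A
S → num C: starts with num
A → +: starts with '+'
C → /: starts with '/'
C → A +: starts with A

The grammar has direct left recursion on: S.

Answer: Yes, S is left-recursive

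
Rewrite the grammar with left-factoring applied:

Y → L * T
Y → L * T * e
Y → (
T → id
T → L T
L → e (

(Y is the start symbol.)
Y → L * T Y'
Y' → ε
Y' → * e
Y → (
T → id
T → L T
L → e (

Left-factoring transforms A → αβ₁ | αβ₂ into A → αA' and A' → β₁ | β₂
(α is the longest common prefix among the alternatives). Repeat until
no nonterminal has two alternatives with a common prefix.

Round 1: Y has alternatives sharing prefix 'L * T'. Introduce Y': Y → L * T Y'
  Add: Y' → ε
  Add: Y' → * e

No remaining common prefixes — done.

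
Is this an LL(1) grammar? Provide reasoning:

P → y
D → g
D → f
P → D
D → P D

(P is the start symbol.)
Relevant sets:
  FIRST(D) = { 'f', 'g', 'y' }
  FIRST(P) = { 'f', 'g', 'y' }

For P:
  PREDICT(P → y) = { 'y' }
  PREDICT(P → D) = { 'f', 'g', 'y' }
For D:
  PREDICT(D → g) = { 'g' }
  PREDICT(D → f) = { 'f' }
  PREDICT(D → P D) = { 'f', 'g', 'y' }

Conflict found: Predict set conflict for P: { 'y' }
The grammar is NOT LL(1).

Answer: No. Predict set conflict for P: { 'y' }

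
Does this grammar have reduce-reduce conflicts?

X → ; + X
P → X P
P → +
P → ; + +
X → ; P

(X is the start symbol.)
A reduce-reduce conflict occurs when an LR(0) state has two complete items [A → α .] and [B → β .] — both call for a reduction, and with no lookahead the parser cannot choose between them.

Augment with X' → X and build the canonical LR(0) collection (I0 = CLOSURE({[X' → . X]}), then GOTO on every symbol after a dot until no new states appear). It has 12 states:
  I0: { [X → . ; + X], [X → . ; P], [X' → . X] }  — shift
  I1: { [P → . +], [P → . ; + +], [P → . X P], [X → . ; + X], [X → . ; P], [X → ; . + X], [X → ; . P] }  — shift
  I2: { [X' → X .] }  — accept
  I3: { [P → + .], [X → . ; + X], [X → . ; P], [X → ; + . X] }  — shift, reduce
  I4: { [P → . +], [P → . ; + +], [P → . X P], [P → ; . + +], [X → . ; + X], [X → . ; P], [X → ; . + X], [X → ; . P] }  — shift
  I5: { [X → ; P .] }  — reduce
  I6: { [P → . +], [P → . ; + +], [P → . X P], [P → X . P], [X → . ; + X], [X → . ; P] }  — shift
  I7: { [P → + .] }  — reduce
  I8: { [P → X P .] }  — reduce
  I9: { [P → + .], [P → ; + . +], [X → . ; + X], [X → . ; P], [X → ; + . X] }  — shift, reduce
  I10: { [P → ; + + .] }  — reduce
  I11: { [X → ; + X .] }  — reduce

No state contains more than one complete item.

Answer: No reduce-reduce conflicts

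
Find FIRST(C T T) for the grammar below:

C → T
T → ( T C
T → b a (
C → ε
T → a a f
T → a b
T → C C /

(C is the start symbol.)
{ '(', '/', 'a', 'b' }

FIRST sets of the non-terminals involved (from the grammar, by fixed-point iteration):
  FIRST(C) = { '(', '/', 'a', 'b', ε }
  FIRST(T) = { '(', '/', 'a', 'b' }

To compute FIRST(C T T), process the symbols left to right:
Symbol C is a non-terminal. Add FIRST(C) \ {ε} = { '(', '/', 'a', 'b' }
C is nullable (ε ∈ FIRST(C)), continue to the next symbol.
Symbol T is a non-terminal. Add FIRST(T) \ {ε} = { '(', '/', 'a', 'b' }
T is not nullable (ε ∉ FIRST(T)), so stop here.
FIRST(C T T) = { '(', '/', 'a', 'b' }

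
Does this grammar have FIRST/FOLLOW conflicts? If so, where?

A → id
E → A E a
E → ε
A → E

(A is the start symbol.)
A FIRST/FOLLOW conflict occurs when a non-terminal N has a nullable alternative N → β (β ⇒* ε) and another alternative N → α with FIRST(α) ∩ FOLLOW(N) ≠ ∅: on such a lookahead the parser cannot decide between expanding α and letting N vanish via β.

Nullable non-terminals: A, E.
FIRST sets used below: FIRST(E) = { 'a', 'id', ε }, FIRST(A) = { 'a', 'id', ε }

A: nullable alternative(s) A → E; FOLLOW(A) = { $, 'a', 'id' }
  A → id: FIRST \ {ε} = { 'id' } — overlaps FOLLOW(A) on { 'id' }: CONFLICT
  A → E: FIRST \ {ε} = { 'a', 'id' } — this is the only nullable alternative, skip

E: nullable alternative(s) E → ε; FOLLOW(E) = { $, 'a', 'id' }
  E → A E a: FIRST \ {ε} = { 'a', 'id' } — overlaps FOLLOW(E) on { 'a', 'id' }: CONFLICT
  E → ε: FIRST \ {ε} = { } — this is the only nullable alternative, skip

So the grammar has 2 FIRST/FOLLOW conflicts (marked CONFLICT above).

Answer: Yes. A → id with FOLLOW(A) on { 'id' }; E → A E a with FOLLOW(E) on { 'a', 'id' }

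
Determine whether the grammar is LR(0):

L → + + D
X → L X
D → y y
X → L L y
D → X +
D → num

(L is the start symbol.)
Yes, the grammar is LR(0)

A grammar is LR(0) if no state in the canonical LR(0) collection has:
  - both a shift item (dot before a terminal) and a complete item (shift-reduce conflict), or
  - two or more complete items (reduce-reduce conflict; the accept item [L' → L .] counts as a complete item here).

Augment with L' → L and build the canonical LR(0) collection (I0 = CLOSURE({[L' → . L]}), then GOTO on every symbol after a dot until no new states appear). It has 14 states:
  I0: { [L → . + + D], [L' → . L] }  — shift
  I1: { [L → + . + D] }  — shift
  I2: { [L' → L .] }  — accept
  I3: { [D → . X +], [D → . num], [D → . y y], [L → + + . D], [L → . + + D], [X → . L L y], [X → . L X] }  — shift
  I4: { [L → + + D .] }  — reduce
  I5: { [L → . + + D], [X → . L L y], [X → . L X], [X → L . L y], [X → L . X] }  — shift
  I6: { [D → X . +] }  — shift
  I7: { [D → num .] }  — reduce
  I8: { [D → y . y] }  — shift
  I9: { [D → y y .] }  — reduce
  I10: { [D → X + .] }  — reduce
  I11: { [L → . + + D], [X → . L L y], [X → . L X], [X → L . L y], [X → L . X], [X → L L . y] }  — shift
  I12: { [X → L X .] }  — reduce
  I13: { [X → L L y .] }  — reduce

Every state is either a pure shift/goto state or contains exactly one complete item and nothing to shift — no conflicts. The grammar is LR(0).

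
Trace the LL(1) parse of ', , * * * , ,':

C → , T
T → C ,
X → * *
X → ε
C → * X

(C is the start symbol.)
Stack is shown with the top on the left.

Stack      Input            Action
----------------------------------
C $        , , * * * , , $  output C → , T
, T $      , , * * * , , $  match ','
T $        , * * * , , $    output T → C ,
C , $      , * * * , , $    output C → , T
, T , $    , * * * , , $    match ','
T , $      * * * , , $      output T → C ,
C , , $    * * * , , $      output C → * X
* X , , $  * * * , , $      match '*'
X , , $    * * , , $        output X → * *
* * , , $  * * , , $        match '*'
* , , $    * , , $          match '*'
, , $      , , $            match ','
, $        , $              match ','
$          $                accept

The string is accepted.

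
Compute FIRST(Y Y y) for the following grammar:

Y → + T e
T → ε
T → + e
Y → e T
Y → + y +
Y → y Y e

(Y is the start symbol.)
FIRST sets of the non-terminals involved (from the grammar, by fixed-point iteration):
  FIRST(Y) = { '+', 'e', 'y' }

To compute FIRST(Y Y y), process the symbols left to right:
Symbol Y is a non-terminal. Add FIRST(Y) \ {ε} = { '+', 'e', 'y' }
Y is not nullable (ε ∉ FIRST(Y)), so stop here.
FIRST(Y Y y) = { '+', 'e', 'y' }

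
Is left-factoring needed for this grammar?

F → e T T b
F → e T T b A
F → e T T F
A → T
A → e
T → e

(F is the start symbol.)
Left-factoring is needed when two productions for the same non-terminal
share a common prefix on the right-hand side.

Productions for F:
  F → e T T b
  F → e T T b A
  F → e T T F
Productions for A:
  A → T
  A → e

Found common prefix 'e T T' in productions for F

Answer: Yes, F has productions with common prefix 'e T T'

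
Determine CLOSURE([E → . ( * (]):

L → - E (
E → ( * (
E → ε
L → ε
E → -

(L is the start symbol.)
To compute CLOSURE, for each item [A → α.Bβ] where B is a non-terminal, add [B → .γ] for all productions B → γ; repeat for the newly added items until nothing changes.

Start with: [E → . ( * (]
The dot precedes the terminal '(', so nothing is added.

CLOSURE = { [E → . ( * (] }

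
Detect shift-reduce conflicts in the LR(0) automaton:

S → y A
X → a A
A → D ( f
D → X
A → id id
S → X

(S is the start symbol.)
No shift-reduce conflicts

A shift-reduce conflict occurs when an LR(0) state has both:
  - a complete (reduce) item [A → α .] (dot at the end), and
  - a shift item [B → β . c γ] (dot before a terminal).

Augment with S' → S and build the canonical LR(0) collection (I0 = CLOSURE({[S' → . S]}), then GOTO on every symbol after a dot until no new states appear). It has 13 states:
  I0: { [S → . X], [S → . y A], [S' → . S], [X → . a A] }  — shift
  I1: { [S' → S .] }  — accept
  I2: { [S → X .] }  — reduce
  I3: { [A → . D ( f], [A → . id id], [D → . X], [X → . a A], [X → a . A] }  — shift
  I4: { [A → . D ( f], [A → . id id], [D → . X], [S → y . A], [X → . a A] }  — shift
  I5: { [S → y A .] }  — reduce
  I6: { [A → D . ( f] }  — shift
  I7: { [D → X .] }  — reduce
  I8: { [A → id . id] }  — shift
  I9: { [A → id id .] }  — reduce
  I10: { [A → D ( . f] }  — shift
  I11: { [A → D ( f .] }  — reduce
  I12: { [X → a A .] }  — reduce

No state contains both a complete item and a shift item.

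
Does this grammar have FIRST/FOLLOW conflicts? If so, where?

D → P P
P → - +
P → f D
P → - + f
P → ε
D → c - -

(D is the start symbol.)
Yes. P → '-' '+' with FOLLOW(P) on { '-' }; P → f D with FOLLOW(P) on { 'f' }; P → '-' '+' f with FOLLOW(P) on { '-' }

A FIRST/FOLLOW conflict occurs when a non-terminal N has a nullable alternative N → β (β ⇒* ε) and another alternative N → α with FIRST(α) ∩ FOLLOW(N) ≠ ∅: on such a lookahead the parser cannot decide between expanding α and letting N vanish via β.

Nullable non-terminals: D, P.
FIRST sets used below: FIRST(P) = { '-', 'f', ε }

D: nullable alternative(s) D → P P; FOLLOW(D) = { $, '-', 'f' }
  D → P P: FIRST \ {ε} = { '-', 'f' } — this is the only nullable alternative, skip
  D → c - -: FIRST \ {ε} = { 'c' } — disjoint from FOLLOW(D)

P: nullable alternative(s) P → ε; FOLLOW(P) = { $, '-', 'f' }
  P → - +: FIRST \ {ε} = { '-' } — overlaps FOLLOW(P) on { '-' }: CONFLICT
  P → f D: FIRST \ {ε} = { 'f' } — overlaps FOLLOW(P) on { 'f' }: CONFLICT
  P → - + f: FIRST \ {ε} = { '-' } — overlaps FOLLOW(P) on { '-' }: CONFLICT
  P → ε: FIRST \ {ε} = { } — this is the only nullable alternative, skip

So the grammar has 3 FIRST/FOLLOW conflicts (marked CONFLICT above).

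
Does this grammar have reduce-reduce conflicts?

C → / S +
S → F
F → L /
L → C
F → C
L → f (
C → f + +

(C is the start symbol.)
A reduce-reduce conflict occurs when an LR(0) state has two complete items [A → α .] and [B → β .] — both call for a reduction, and with no lookahead the parser cannot choose between them.

Augment with C' → C and build the canonical LR(0) collection (I0 = CLOSURE({[C' → . C]}), then GOTO on every symbol after a dot until no new states appear). It has 14 states:
  I0: { [C → . / S +], [C → . f + +], [C' → . C] }  — shift
  I1: { [C → . / S +], [C → . f + +], [C → / . S +], [F → . C], [F → . L /], [L → . C], [L → . f (], [S → . F] }  — shift
  I2: { [C' → C .] }  — accept
  I3: { [C → f . + +] }  — shift
  I4: { [C → f + . +] }  — shift
  I5: { [C → f + + .] }  — reduce
  I6: { [F → C .], [L → C .] }  — 2 reduces
  I7: { [S → F .] }  — reduce
  I8: { [F → L . /] }  — shift
  I9: { [C → / S . +] }  — shift
  I10: { [C → f . + +], [L → f . (] }  — shift
  I11: { [L → f ( .] }  — reduce
  I12: { [C → / S + .] }  — reduce
  I13: { [F → L / .] }  — reduce

I6 contains complete items [F → C .], [L → C .] — reduce-reduce conflict.

Answer: Yes — I6: [F → C .] vs [L → C .]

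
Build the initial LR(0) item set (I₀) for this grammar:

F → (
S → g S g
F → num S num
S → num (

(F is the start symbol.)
{ [F → . (], [F → . num S num], [F' → . F] }

First, augment the grammar with F' → F
I₀ = CLOSURE({ [F' → . F] }):
  [F' → . F] has the dot before F: add [F → . (], [F → . num S num]
No further items can be added.

I₀ = { [F → . (], [F → . num S num], [F' → . F] }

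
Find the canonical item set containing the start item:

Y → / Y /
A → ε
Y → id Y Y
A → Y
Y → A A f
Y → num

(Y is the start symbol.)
First, augment the grammar with Y' → Y
I₀ = CLOSURE({ [Y' → . Y] }):
  [Y' → . Y] has the dot before Y: add [Y → . / Y /], [Y → . id Y Y], [Y → . A A f], [Y → . num]
  [Y → . A A f] has the dot before A: add [A → .], [A → . Y]
No further items can be added.

I₀ = { [A → . Y], [A → .], [Y → . / Y /], [Y → . A A f], [Y → . id Y Y], [Y → . num], [Y' → . Y] }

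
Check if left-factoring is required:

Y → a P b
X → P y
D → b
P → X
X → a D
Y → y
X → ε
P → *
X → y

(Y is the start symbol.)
No, left-factoring is not needed

Left-factoring is needed when two productions for the same non-terminal
share a common prefix on the right-hand side.

Productions for Y:
  Y → a P b
  Y → y
Productions for X:
  X → P y
  X → a D
  X → ε
  X → y
Productions for P:
  P → X
  P → *

No common prefixes found.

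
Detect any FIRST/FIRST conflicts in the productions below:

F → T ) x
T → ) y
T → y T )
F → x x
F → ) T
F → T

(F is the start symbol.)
A FIRST/FIRST conflict occurs when two productions N → α and N → β for the same non-terminal have FIRST(α) ∩ FIRST(β) ≠ ∅ (with ε ∈ FIRST of a nullable right-hand side, so two nullable alternatives also conflict).

FIRST sets of the non-terminals at (or reachable through a nullable prefix from) the front of some alternative:
  FIRST(T) = { ')', 'y' }

Productions for F:
  F → T ) x: FIRST = { ')', 'y' }
  F → x x: FIRST = { 'x' }
  F → ) T: FIRST = { ')' }
  F → T: FIRST = { ')', 'y' }
Productions for T:
  T → ) y: FIRST = { ')' }
  T → y T ): FIRST = { 'y' }

Conflict for F: F → T ) x and F → ) T
  Overlap: { ')' }
Conflict for F: F → T ) x and F → T
  Overlap: { ')', 'y' }
Conflict for F: F → ) T and F → T
  Overlap: { ')' }

Answer: Yes. F → T ')' x / F → ')' T on { ')' }; F → T ')' x / F → T on { ')', 'y' }; F → ')' T / F → T on { ')' }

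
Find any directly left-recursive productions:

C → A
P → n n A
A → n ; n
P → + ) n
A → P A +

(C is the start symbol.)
No direct left recursion

Direct left recursion occurs when N → N α for some non-terminal N (the right-hand side begins with the left-hand side itself).

C → A: starts with A
P → n n A: starts with n
A → n ; n: starts with n
P → + ) n: starts with '+'
A → P A +: starts with P

No direct left recursion found.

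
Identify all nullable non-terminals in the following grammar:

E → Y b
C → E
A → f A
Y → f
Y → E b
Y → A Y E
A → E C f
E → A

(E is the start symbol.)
None

There are no ε-productions, so no non-terminal can derive ε.
No non-terminals are nullable.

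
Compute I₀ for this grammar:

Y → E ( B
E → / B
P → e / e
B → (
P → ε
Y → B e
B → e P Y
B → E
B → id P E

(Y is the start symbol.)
{ [B → . (], [B → . E], [B → . e P Y], [B → . id P E], [E → . / B], [Y → . B e], [Y → . E ( B], [Y' → . Y] }

First, augment the grammar with Y' → Y
I₀ = CLOSURE({ [Y' → . Y] }):
  [Y' → . Y] has the dot before Y: add [Y → . E ( B], [Y → . B e]
  [Y → . E ( B] has the dot before E: add [E → . / B]
  [Y → . B e] has the dot before B: add [B → . (], [B → . e P Y], [B → . E], [B → . id P E]
No further items can be added.

I₀ = { [B → . (], [B → . E], [B → . e P Y], [B → . id P E], [E → . / B], [Y → . B e], [Y → . E ( B], [Y' → . Y] }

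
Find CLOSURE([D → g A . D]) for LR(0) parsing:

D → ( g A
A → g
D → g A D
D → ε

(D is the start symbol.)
Start with: [D → g A . D]
  [D → g A . D] has the dot before D: add [D → . ( g A], [D → . g A D], [D → .]
No further items can be added.

CLOSURE = { [D → . ( g A], [D → . g A D], [D → .], [D → g A . D] }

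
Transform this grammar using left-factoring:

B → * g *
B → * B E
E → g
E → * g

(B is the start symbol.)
B → * B'
B' → g *
B' → B E
E → g
E → * g

Left-factoring transforms A → αβ₁ | αβ₂ into A → αA' and A' → β₁ | β₂
(α is the longest common prefix among the alternatives). Repeat until
no nonterminal has two alternatives with a common prefix.

Round 1: B has alternatives sharing prefix '*'. Introduce B': B → * B'
  Add: B' → g *
  Add: B' → B E

No remaining common prefixes — done.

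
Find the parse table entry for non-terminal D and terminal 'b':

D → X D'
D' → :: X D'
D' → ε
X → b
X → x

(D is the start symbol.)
To find M[D, 'b'], we find productions for D where 'b' is in the predict set (PREDICT(N → α) = (FIRST(α) \ {ε}) ∪ (FOLLOW(N) if α ⇒* ε)).

Relevant sets:
  FIRST(X) = { 'b', 'x' }

D → X D': PREDICT = { 'b', 'x' }
  'b' is in predict set, so this production goes in M[D, 'b']

M[D, 'b'] = D → X D'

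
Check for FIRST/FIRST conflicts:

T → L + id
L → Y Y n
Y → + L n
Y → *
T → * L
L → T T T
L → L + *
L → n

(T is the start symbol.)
FIRST sets of the non-terminals at (or reachable through a nullable prefix from) the front of some alternative:
  FIRST(L) = { '*', '+', 'n' }
  FIRST(Y) = { '*', '+' }
  FIRST(T) = { '*', '+', 'n' }

Productions for T:
  T → L + id: FIRST = { '*', '+', 'n' }
  T → * L: FIRST = { '*' }
Productions for L:
  L → Y Y n: FIRST = { '*', '+' }
  L → T T T: FIRST = { '*', '+', 'n' }
  L → L + *: FIRST = { '*', '+', 'n' }
  L → n: FIRST = { 'n' }
Productions for Y:
  Y → + L n: FIRST = { '+' }
  Y → *: FIRST = { '*' }

Conflict for T: T → L + id and T → * L
  Overlap: { '*' }
Conflict for L: L → Y Y n and L → T T T
  Overlap: { '*', '+' }
Conflict for L: L → Y Y n and L → L + *
  Overlap: { '*', '+' }
Conflict for L: L → T T T and L → L + *
  Overlap: { '*', '+', 'n' }
Conflict for L: L → T T T and L → n
  Overlap: { 'n' }
Conflict for L: L → L + * and L → n
  Overlap: { 'n' }

Answer: Yes. T → L '+' id / T → '*' L on { '*' }; L → Y Y n / L → T T T on { '*', '+' }; L → Y Y n / L → L '+' '*' on { '*', '+' }; L → T T T / L → L '+' '*' on { '*', '+', 'n' }; L → T T T / L → n on { 'n' }; L → L '+' '*' / L → n on { 'n' }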